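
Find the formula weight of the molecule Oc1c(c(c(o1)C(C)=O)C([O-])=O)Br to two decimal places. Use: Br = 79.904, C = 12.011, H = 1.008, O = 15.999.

Molecular formula: C7H4BrO5-.
M = 1×79.904 + 7×12.011 + 4×1.008 + 5×15.999 = 248.01 g/mol.

248.01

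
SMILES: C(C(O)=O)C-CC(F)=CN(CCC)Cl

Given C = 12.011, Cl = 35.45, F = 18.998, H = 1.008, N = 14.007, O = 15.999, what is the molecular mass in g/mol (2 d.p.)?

Molecular formula: C9H15ClFNO2.
M = 9×12.011 + 1×35.45 + 1×18.998 + 15×1.008 + 1×14.007 + 2×15.999 = 223.67 g/mol.

223.67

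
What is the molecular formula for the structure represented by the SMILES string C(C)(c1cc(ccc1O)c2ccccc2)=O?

Heavy atoms from the SMILES: 14 C, 2 O.
Implicit hydrogens by atom environment:
  8 × C (aromatic): 1 H each → 8
  4 × C (aromatic): no H
  1 × C: 3 H
  1 × C: no H
  1 × O: 1 H
  1 × O: no H
  Total hydrogens = 12.
Molecular formula: C14H12O2

C14H12O2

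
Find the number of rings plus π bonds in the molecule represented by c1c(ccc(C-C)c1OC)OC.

Molecular formula from the SMILES: C10H14O2.
DoU = (2C + 2 + N − H − X)/2 = (2·10 + 2 + 0 − 14 − 0)/2 = 8/2 = 4.
(Structurally: 1 ring(s) + 3 π bond(s) = 4.)

4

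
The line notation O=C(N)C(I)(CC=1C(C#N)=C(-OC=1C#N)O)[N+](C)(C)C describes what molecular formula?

Heavy atoms from the SMILES: 12 C, 1 I, 4 N, 3 O.
Implicit hydrogens by atom environment:
  4 × C (aromatic): no H
  4 × C: no H
  3 × C: 3 H each → 9
  2 × N: no H
  1 × C: 2 H
  1 × I: no H
  1 × N: 2 H
  1 × N (charge +1): no H
  1 × O: 1 H
  1 × O (aromatic): no H
  1 × O: no H
  Total hydrogens = 14.
Net charge +1.
Molecular formula: C12H14IN4O3+

C12H14IN4O3+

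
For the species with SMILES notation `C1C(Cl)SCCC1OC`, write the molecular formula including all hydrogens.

Heavy atoms from the SMILES: 6 C, 1 Cl, 1 O, 1 S.
Implicit hydrogens by atom environment:
  3 × C: 2 H each → 6
  2 × C: 1 H each → 2
  1 × C: 3 H
  1 × Cl: no H
  1 × O: no H
  1 × S: no H
  Total hydrogens = 11.
Molecular formula: C6H11ClOS

C6H11ClOS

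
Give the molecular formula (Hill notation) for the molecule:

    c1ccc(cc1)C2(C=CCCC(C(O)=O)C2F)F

Heavy atoms from the SMILES: 14 C, 2 F, 2 O.
Implicit hydrogens by atom environment:
  5 × C (aromatic): 1 H each → 5
  4 × C: 1 H each → 4
  2 × C: 2 H each → 4
  2 × C: no H
  2 × F: no H
  1 × C (aromatic): no H
  1 × O: 1 H
  1 × O: no H
  Total hydrogens = 14.
Molecular formula: C14H14F2O2

C14H14F2O2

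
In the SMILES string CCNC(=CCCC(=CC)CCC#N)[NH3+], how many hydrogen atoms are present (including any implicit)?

22

Hydrogens are implicit in SMILES; fill each atom to its normal valence:
  5 × C: 2 H each → 10
  3 × C: no H
  2 × C: 3 H each → 6
  2 × C: 1 H each → 2
  1 × N (charge +1): 3 H
  1 × N: 1 H
  1 × N: no H
  Total hydrogens = 22.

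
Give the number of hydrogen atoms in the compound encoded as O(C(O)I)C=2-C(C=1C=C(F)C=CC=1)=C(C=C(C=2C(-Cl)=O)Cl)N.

Hydrogens are implicit in SMILES; fill each atom to its normal valence:
  7 × C (aromatic): no H
  5 × C (aromatic): 1 H each → 5
  2 × Cl: no H
  2 × O: no H
  1 × C: 1 H
  1 × C: no H
  1 × F: no H
  1 × I: no H
  1 × N: 2 H
  1 × O: 1 H
  Total hydrogens = 9.

9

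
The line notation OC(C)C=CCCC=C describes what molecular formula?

C8H14O

Heavy atoms from the SMILES: 8 C, 1 O.
Implicit hydrogens by atom environment:
  4 × C: 1 H each → 4
  3 × C: 2 H each → 6
  1 × C: 3 H
  1 × O: 1 H
  Total hydrogens = 14.
Molecular formula: C8H14O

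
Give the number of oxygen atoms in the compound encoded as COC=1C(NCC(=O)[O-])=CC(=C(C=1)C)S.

The symbol for oxygen appears 3 times in the SMILES.

3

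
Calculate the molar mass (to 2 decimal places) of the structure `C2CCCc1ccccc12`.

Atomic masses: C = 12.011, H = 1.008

132.21

Molecular formula: C10H12.
M = 10×12.011 + 12×1.008 = 132.21 g/mol.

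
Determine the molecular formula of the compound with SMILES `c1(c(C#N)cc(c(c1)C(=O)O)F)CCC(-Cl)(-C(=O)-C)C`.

Heavy atoms from the SMILES: 14 C, 1 Cl, 1 F, 1 N, 3 O.
Implicit hydrogens by atom environment:
  4 × C (aromatic): no H
  4 × C: no H
  2 × C: 3 H each → 6
  2 × C: 2 H each → 4
  2 × C (aromatic): 1 H each → 2
  2 × O: no H
  1 × Cl: no H
  1 × F: no H
  1 × N: no H
  1 × O: 1 H
  Total hydrogens = 13.
Molecular formula: C14H13ClFNO3

C14H13ClFNO3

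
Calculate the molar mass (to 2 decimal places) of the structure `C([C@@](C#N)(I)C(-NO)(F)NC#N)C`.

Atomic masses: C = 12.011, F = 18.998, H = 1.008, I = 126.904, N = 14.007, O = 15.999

Molecular formula: C6H8FIN4O.
M = 6×12.011 + 1×18.998 + 8×1.008 + 1×126.904 + 4×14.007 + 1×15.999 = 298.06 g/mol.

298.06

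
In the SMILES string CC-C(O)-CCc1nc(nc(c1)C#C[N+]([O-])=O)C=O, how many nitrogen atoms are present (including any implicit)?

3

The symbol for nitrogen appears 3 times in the SMILES.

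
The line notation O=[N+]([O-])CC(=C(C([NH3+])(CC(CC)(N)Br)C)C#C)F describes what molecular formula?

C11H18BrFN3O2+

Heavy atoms from the SMILES: 1 Br, 11 C, 1 F, 3 N, 2 O.
Implicit hydrogens by atom environment:
  5 × C: no H
  3 × C: 2 H each → 6
  2 × C: 3 H each → 6
  1 × Br: no H
  1 × C: 1 H
  1 × F: no H
  1 × N (charge +1): 3 H
  1 × N: 2 H
  1 × N (charge +1): no H
  1 × O: no H
  1 × O (charge -1): no H
  Total hydrogens = 18.
Net charge +1.
Molecular formula: C11H18BrFN3O2+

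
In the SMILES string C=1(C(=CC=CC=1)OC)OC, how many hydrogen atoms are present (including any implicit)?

10

Hydrogens are implicit in SMILES; fill each atom to its normal valence:
  4 × C (aromatic): 1 H each → 4
  2 × C: 3 H each → 6
  2 × C (aromatic): no H
  2 × O: no H
  Total hydrogens = 10.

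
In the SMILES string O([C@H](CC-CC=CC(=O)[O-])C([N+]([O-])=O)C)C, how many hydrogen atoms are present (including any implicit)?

Hydrogens are implicit in SMILES; fill each atom to its normal valence:
  4 × C: 1 H each → 4
  3 × C: 2 H each → 6
  3 × O: no H
  2 × C: 3 H each → 6
  2 × O (charge -1): no H
  1 × C: no H
  1 × N (charge +1): no H
  Total hydrogens = 16.

16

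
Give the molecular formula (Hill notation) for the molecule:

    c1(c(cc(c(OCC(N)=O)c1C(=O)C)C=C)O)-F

C12H12FNO4

Heavy atoms from the SMILES: 12 C, 1 F, 1 N, 4 O.
Implicit hydrogens by atom environment:
  5 × C (aromatic): no H
  3 × O: no H
  2 × C: 2 H each → 4
  2 × C: no H
  1 × C: 3 H
  1 × C (aromatic): 1 H
  1 × C: 1 H
  1 × F: no H
  1 × N: 2 H
  1 × O: 1 H
  Total hydrogens = 12.
Molecular formula: C12H12FNO4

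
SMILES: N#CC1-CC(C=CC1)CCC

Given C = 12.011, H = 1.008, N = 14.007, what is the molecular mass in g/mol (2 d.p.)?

Molecular formula: C10H15N.
M = 10×12.011 + 15×1.008 + 1×14.007 = 149.24 g/mol.

149.24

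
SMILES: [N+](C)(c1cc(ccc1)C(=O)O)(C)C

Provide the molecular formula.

Heavy atoms from the SMILES: 10 C, 1 N, 2 O.
Implicit hydrogens by atom environment:
  4 × C (aromatic): 1 H each → 4
  3 × C: 3 H each → 9
  2 × C (aromatic): no H
  1 × C: no H
  1 × N (charge +1): no H
  1 × O: 1 H
  1 × O: no H
  Total hydrogens = 14.
Net charge +1.
Molecular formula: C10H14NO2+

C10H14NO2+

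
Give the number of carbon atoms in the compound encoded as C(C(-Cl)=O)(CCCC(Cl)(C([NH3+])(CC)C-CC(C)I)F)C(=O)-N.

The symbol for carbon appears 14 times in the SMILES. (Cl is a single chlorine, not C + l.)

14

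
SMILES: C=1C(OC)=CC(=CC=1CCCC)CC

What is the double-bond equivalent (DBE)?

4

Molecular formula from the SMILES: C13H20O.
DoU = (2C + 2 + N − H − X)/2 = (2·13 + 2 + 0 − 20 − 0)/2 = 8/2 = 4.
(Structurally: 1 ring(s) + 3 π bond(s) = 4.)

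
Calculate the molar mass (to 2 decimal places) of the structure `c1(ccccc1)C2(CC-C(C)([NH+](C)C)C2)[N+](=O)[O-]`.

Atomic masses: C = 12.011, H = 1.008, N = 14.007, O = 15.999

249.33

Molecular formula: C14H21N2O2+.
M = 14×12.011 + 21×1.008 + 2×14.007 + 2×15.999 = 249.33 g/mol.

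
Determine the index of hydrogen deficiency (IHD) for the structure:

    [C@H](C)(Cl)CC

Molecular formula from the SMILES: C4H9Cl.
DoU = (2C + 2 + N − H − X)/2 = (2·4 + 2 + 0 − 9 − 1)/2 = 0/2 = 0.
(Structurally: 0 ring(s) + 0 π bond(s) = 0.)

0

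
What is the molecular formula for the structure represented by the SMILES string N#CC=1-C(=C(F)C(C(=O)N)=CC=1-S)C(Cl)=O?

Heavy atoms from the SMILES: 9 C, 1 Cl, 1 F, 2 N, 2 O, 1 S.
Implicit hydrogens by atom environment:
  5 × C (aromatic): no H
  3 × C: no H
  2 × O: no H
  1 × C (aromatic): 1 H
  1 × Cl: no H
  1 × F: no H
  1 × N: 2 H
  1 × N: no H
  1 × S: 1 H
  Total hydrogens = 4.
Molecular formula: C9H4ClFN2O2S

C9H4ClFN2O2S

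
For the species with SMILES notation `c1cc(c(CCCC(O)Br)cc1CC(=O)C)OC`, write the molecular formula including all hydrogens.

C14H19BrO3

Heavy atoms from the SMILES: 1 Br, 14 C, 3 O.
Implicit hydrogens by atom environment:
  4 × C: 2 H each → 8
  3 × C (aromatic): 1 H each → 3
  3 × C (aromatic): no H
  2 × C: 3 H each → 6
  2 × O: no H
  1 × Br: no H
  1 × C: 1 H
  1 × C: no H
  1 × O: 1 H
  Total hydrogens = 19.
Molecular formula: C14H19BrO3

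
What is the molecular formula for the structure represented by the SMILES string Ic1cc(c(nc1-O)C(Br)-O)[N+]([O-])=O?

C6H4BrIN2O4

Heavy atoms from the SMILES: 1 Br, 6 C, 1 I, 2 N, 4 O.
Implicit hydrogens by atom environment:
  4 × C (aromatic): no H
  2 × O: 1 H each → 2
  1 × Br: no H
  1 × C (aromatic): 1 H
  1 × C: 1 H
  1 × I: no H
  1 × N (aromatic): no H
  1 × N (charge +1): no H
  1 × O: no H
  1 × O (charge -1): no H
  Total hydrogens = 4.
Molecular formula: C6H4BrIN2O4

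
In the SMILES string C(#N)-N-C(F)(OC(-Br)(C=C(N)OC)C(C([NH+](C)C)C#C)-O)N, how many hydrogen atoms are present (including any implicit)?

20

Hydrogens are implicit in SMILES; fill each atom to its normal valence:
  5 × C: no H
  4 × C: 1 H each → 4
  3 × C: 3 H each → 9
  2 × N: 2 H each → 4
  2 × O: no H
  1 × Br: no H
  1 × F: no H
  1 × N: 1 H
  1 × N (charge +1): 1 H
  1 × N: no H
  1 × O: 1 H
  Total hydrogens = 20.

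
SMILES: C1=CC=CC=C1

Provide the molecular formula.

C6H6

Heavy atoms from the SMILES: 6 C.
Implicit hydrogens by atom environment:
  6 × C (aromatic): 1 H each → 6
  Total hydrogens = 6.
Molecular formula: C6H6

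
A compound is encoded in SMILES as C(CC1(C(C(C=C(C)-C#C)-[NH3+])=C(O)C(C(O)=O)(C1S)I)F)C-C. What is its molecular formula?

Heavy atoms from the SMILES: 16 C, 1 F, 1 I, 1 N, 3 O, 1 S.
Implicit hydrogens by atom environment:
  7 × C: no H
  4 × C: 1 H each → 4
  3 × C: 2 H each → 6
  2 × C: 3 H each → 6
  2 × O: 1 H each → 2
  1 × F: no H
  1 × I: no H
  1 × N (charge +1): 3 H
  1 × O: no H
  1 × S: 1 H
  Total hydrogens = 22.
Net charge +1.
Molecular formula: C16H22FINO3S+

C16H22FINO3S+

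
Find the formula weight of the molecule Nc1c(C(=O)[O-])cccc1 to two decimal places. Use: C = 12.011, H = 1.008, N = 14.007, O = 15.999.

136.13

Molecular formula: C7H6NO2-.
M = 7×12.011 + 6×1.008 + 1×14.007 + 2×15.999 = 136.13 g/mol.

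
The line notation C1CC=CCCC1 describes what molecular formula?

Heavy atoms from the SMILES: 7 C.
Implicit hydrogens by atom environment:
  5 × C: 2 H each → 10
  2 × C: 1 H each → 2
  Total hydrogens = 12.
Molecular formula: C7H12

C7H12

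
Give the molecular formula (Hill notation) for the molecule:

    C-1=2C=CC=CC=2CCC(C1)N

Heavy atoms from the SMILES: 10 C, 1 N.
Implicit hydrogens by atom environment:
  4 × C (aromatic): 1 H each → 4
  3 × C: 2 H each → 6
  2 × C (aromatic): no H
  1 × C: 1 H
  1 × N: 2 H
  Total hydrogens = 13.
Molecular formula: C10H13N

C10H13N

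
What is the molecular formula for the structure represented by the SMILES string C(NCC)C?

C4H11N

Heavy atoms from the SMILES: 4 C, 1 N.
Implicit hydrogens by atom environment:
  2 × C: 3 H each → 6
  2 × C: 2 H each → 4
  1 × N: 1 H
  Total hydrogens = 11.
Molecular formula: C4H11N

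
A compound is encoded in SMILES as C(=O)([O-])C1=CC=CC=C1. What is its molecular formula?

C7H5O2-

Heavy atoms from the SMILES: 7 C, 2 O.
Implicit hydrogens by atom environment:
  5 × C (aromatic): 1 H each → 5
  1 × C (aromatic): no H
  1 × C: no H
  1 × O: no H
  1 × O (charge -1): no H
  Total hydrogens = 5.
Net charge -1.
Molecular formula: C7H5O2-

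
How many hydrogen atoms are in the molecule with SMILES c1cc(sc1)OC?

Hydrogens are implicit in SMILES; fill each atom to its normal valence:
  3 × C (aromatic): 1 H each → 3
  1 × C: 3 H
  1 × C (aromatic): no H
  1 × O: no H
  1 × S (aromatic): no H
  Total hydrogens = 6.

6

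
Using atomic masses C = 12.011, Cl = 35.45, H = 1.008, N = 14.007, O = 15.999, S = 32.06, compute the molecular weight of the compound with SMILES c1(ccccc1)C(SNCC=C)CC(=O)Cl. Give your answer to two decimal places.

Molecular formula: C12H14ClNOS.
M = 12×12.011 + 1×35.45 + 14×1.008 + 1×14.007 + 1×15.999 + 1×32.06 = 255.76 g/mol.

255.76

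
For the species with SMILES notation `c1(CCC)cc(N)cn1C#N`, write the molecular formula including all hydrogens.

C8H11N3

Heavy atoms from the SMILES: 8 C, 3 N.
Implicit hydrogens by atom environment:
  2 × C: 2 H each → 4
  2 × C (aromatic): 1 H each → 2
  2 × C (aromatic): no H
  1 × C: 3 H
  1 × C: no H
  1 × N: 2 H
  1 × N (aromatic): no H
  1 × N: no H
  Total hydrogens = 11.
Molecular formula: C8H11N3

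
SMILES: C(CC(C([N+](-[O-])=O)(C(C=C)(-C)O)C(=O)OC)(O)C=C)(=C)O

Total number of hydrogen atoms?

19

Hydrogens are implicit in SMILES; fill each atom to its normal valence:
  5 × C: no H
  4 × C: 2 H each → 8
  3 × O: 1 H each → 3
  3 × O: no H
  2 × C: 3 H each → 6
  2 × C: 1 H each → 2
  1 × N (charge +1): no H
  1 × O (charge -1): no H
  Total hydrogens = 19.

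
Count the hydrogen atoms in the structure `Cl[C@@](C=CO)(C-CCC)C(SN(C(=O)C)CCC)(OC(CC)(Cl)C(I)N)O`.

Hydrogens are implicit in SMILES; fill each atom to its normal valence:
  6 × C: 2 H each → 12
  4 × C: 3 H each → 12
  4 × C: no H
  3 × C: 1 H each → 3
  2 × Cl: no H
  2 × O: 1 H each → 2
  2 × O: no H
  1 × I: no H
  1 × N: 2 H
  1 × N: no H
  1 × S: no H
  Total hydrogens = 31.

31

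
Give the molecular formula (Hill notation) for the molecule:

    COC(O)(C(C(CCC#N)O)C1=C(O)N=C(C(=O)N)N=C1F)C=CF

Heavy atoms from the SMILES: 14 C, 2 F, 4 N, 5 O.
Implicit hydrogens by atom environment:
  4 × C: 1 H each → 4
  4 × C (aromatic): no H
  3 × C: no H
  3 × O: 1 H each → 3
  2 × C: 2 H each → 4
  2 × F: no H
  2 × N (aromatic): no H
  2 × O: no H
  1 × C: 3 H
  1 × N: 2 H
  1 × N: no H
  Total hydrogens = 16.
Molecular formula: C14H16F2N4O5

C14H16F2N4O5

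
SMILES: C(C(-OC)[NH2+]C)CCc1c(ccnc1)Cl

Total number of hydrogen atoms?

Hydrogens are implicit in SMILES; fill each atom to its normal valence:
  3 × C: 2 H each → 6
  3 × C (aromatic): 1 H each → 3
  2 × C: 3 H each → 6
  2 × C (aromatic): no H
  1 × C: 1 H
  1 × Cl: no H
  1 × N (charge +1): 2 H
  1 × N (aromatic): no H
  1 × O: no H
  Total hydrogens = 18.

18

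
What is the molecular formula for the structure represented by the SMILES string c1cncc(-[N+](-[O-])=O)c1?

Heavy atoms from the SMILES: 5 C, 2 N, 2 O.
Implicit hydrogens by atom environment:
  4 × C (aromatic): 1 H each → 4
  1 × C (aromatic): no H
  1 × N (aromatic): no H
  1 × N (charge +1): no H
  1 × O: no H
  1 × O (charge -1): no H
  Total hydrogens = 4.
Molecular formula: C5H4N2O2

C5H4N2O2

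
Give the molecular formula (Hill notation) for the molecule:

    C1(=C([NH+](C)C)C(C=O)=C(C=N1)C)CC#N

Heavy atoms from the SMILES: 11 C, 3 N, 1 O.
Implicit hydrogens by atom environment:
  4 × C (aromatic): no H
  3 × C: 3 H each → 9
  1 × C: 2 H
  1 × C (aromatic): 1 H
  1 × C: 1 H
  1 × C: no H
  1 × N (charge +1): 1 H
  1 × N (aromatic): no H
  1 × N: no H
  1 × O: no H
  Total hydrogens = 14.
Net charge +1.
Molecular formula: C11H14N3O+

C11H14N3O+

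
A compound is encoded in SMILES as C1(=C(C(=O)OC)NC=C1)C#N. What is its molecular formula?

Heavy atoms from the SMILES: 7 C, 2 N, 2 O.
Implicit hydrogens by atom environment:
  2 × C (aromatic): 1 H each → 2
  2 × C (aromatic): no H
  2 × C: no H
  2 × O: no H
  1 × C: 3 H
  1 × N (aromatic): 1 H
  1 × N: no H
  Total hydrogens = 6.
Molecular formula: C7H6N2O2

C7H6N2O2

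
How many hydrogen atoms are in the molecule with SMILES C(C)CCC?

Hydrogens are implicit in SMILES; fill each atom to its normal valence:
  3 × C: 2 H each → 6
  2 × C: 3 H each → 6
  Total hydrogens = 12.

12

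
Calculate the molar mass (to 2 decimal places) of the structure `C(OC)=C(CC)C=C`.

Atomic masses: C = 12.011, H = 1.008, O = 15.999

Molecular formula: C7H12O.
M = 7×12.011 + 12×1.008 + 1×15.999 = 112.17 g/mol.

112.17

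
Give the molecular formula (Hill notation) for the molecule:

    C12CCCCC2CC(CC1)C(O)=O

Heavy atoms from the SMILES: 11 C, 2 O.
Implicit hydrogens by atom environment:
  7 × C: 2 H each → 14
  3 × C: 1 H each → 3
  1 × C: no H
  1 × O: 1 H
  1 × O: no H
  Total hydrogens = 18.
Molecular formula: C11H18O2

C11H18O2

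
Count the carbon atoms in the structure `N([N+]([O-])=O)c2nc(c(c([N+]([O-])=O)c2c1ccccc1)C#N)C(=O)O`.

The symbol for carbon appears 13 times in the SMILES. Lowercase c denotes aromatic carbon and counts toward C.

13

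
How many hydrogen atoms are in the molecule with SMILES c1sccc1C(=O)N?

5

Hydrogens are implicit in SMILES; fill each atom to its normal valence:
  3 × C (aromatic): 1 H each → 3
  1 × C (aromatic): no H
  1 × C: no H
  1 × N: 2 H
  1 × O: no H
  1 × S (aromatic): no H
  Total hydrogens = 5.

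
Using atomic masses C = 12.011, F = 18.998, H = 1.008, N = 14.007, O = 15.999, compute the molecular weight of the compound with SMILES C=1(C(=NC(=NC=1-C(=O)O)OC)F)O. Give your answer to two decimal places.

Molecular formula: C6H5FN2O4.
M = 6×12.011 + 1×18.998 + 5×1.008 + 2×14.007 + 4×15.999 = 188.11 g/mol.

188.11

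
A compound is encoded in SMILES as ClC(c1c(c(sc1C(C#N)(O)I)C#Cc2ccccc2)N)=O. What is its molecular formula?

Heavy atoms from the SMILES: 15 C, 1 Cl, 1 I, 2 N, 2 O, 1 S.
Implicit hydrogens by atom environment:
  5 × C (aromatic): 1 H each → 5
  5 × C (aromatic): no H
  5 × C: no H
  1 × Cl: no H
  1 × I: no H
  1 × N: 2 H
  1 × N: no H
  1 × O: 1 H
  1 × O: no H
  1 × S (aromatic): no H
  Total hydrogens = 8.
Molecular formula: C15H8ClIN2O2S

C15H8ClIN2O2S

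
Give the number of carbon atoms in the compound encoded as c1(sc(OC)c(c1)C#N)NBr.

6

The symbol for carbon appears 6 times in the SMILES. Lowercase c denotes aromatic carbon and counts toward C.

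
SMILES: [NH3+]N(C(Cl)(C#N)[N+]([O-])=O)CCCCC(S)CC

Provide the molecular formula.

Heavy atoms from the SMILES: 9 C, 1 Cl, 4 N, 2 O, 1 S.
Implicit hydrogens by atom environment:
  5 × C: 2 H each → 10
  2 × C: no H
  2 × N: no H
  1 × C: 3 H
  1 × C: 1 H
  1 × Cl: no H
  1 × N (charge +1): 3 H
  1 × N (charge +1): no H
  1 × O: no H
  1 × O (charge -1): no H
  1 × S: 1 H
  Total hydrogens = 18.
Net charge +1.
Molecular formula: C9H18ClN4O2S+

C9H18ClN4O2S+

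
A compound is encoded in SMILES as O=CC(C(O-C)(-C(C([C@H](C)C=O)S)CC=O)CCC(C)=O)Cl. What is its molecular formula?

C15H23ClO5S

Heavy atoms from the SMILES: 15 C, 1 Cl, 5 O, 1 S.
Implicit hydrogens by atom environment:
  7 × C: 1 H each → 7
  5 × O: no H
  3 × C: 3 H each → 9
  3 × C: 2 H each → 6
  2 × C: no H
  1 × Cl: no H
  1 × S: 1 H
  Total hydrogens = 23.
Molecular formula: C15H23ClO5S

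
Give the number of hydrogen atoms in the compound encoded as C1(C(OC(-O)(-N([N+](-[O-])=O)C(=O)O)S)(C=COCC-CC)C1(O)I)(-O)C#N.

Hydrogens are implicit in SMILES; fill each atom to its normal valence:
  6 × C: no H
  4 × O: 1 H each → 4
  4 × O: no H
  3 × C: 2 H each → 6
  2 × C: 1 H each → 2
  2 × N: no H
  1 × C: 3 H
  1 × I: no H
  1 × N (charge +1): no H
  1 × O (charge -1): no H
  1 × S: 1 H
  Total hydrogens = 16.

16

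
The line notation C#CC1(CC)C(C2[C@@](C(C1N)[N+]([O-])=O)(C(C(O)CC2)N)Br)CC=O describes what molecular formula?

Heavy atoms from the SMILES: 1 Br, 16 C, 3 N, 4 O.
Implicit hydrogens by atom environment:
  8 × C: 1 H each → 8
  4 × C: 2 H each → 8
  3 × C: no H
  2 × N: 2 H each → 4
  2 × O: no H
  1 × Br: no H
  1 × C: 3 H
  1 × N (charge +1): no H
  1 × O: 1 H
  1 × O (charge -1): no H
  Total hydrogens = 24.
Molecular formula: C16H24BrN3O4

C16H24BrN3O4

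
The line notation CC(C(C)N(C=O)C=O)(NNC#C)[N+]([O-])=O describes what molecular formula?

C8H12N4O4

Heavy atoms from the SMILES: 8 C, 4 N, 4 O.
Implicit hydrogens by atom environment:
  4 × C: 1 H each → 4
  3 × O: no H
  2 × C: 3 H each → 6
  2 × C: no H
  2 × N: 1 H each → 2
  1 × N: no H
  1 × N (charge +1): no H
  1 × O (charge -1): no H
  Total hydrogens = 12.
Molecular formula: C8H12N4O4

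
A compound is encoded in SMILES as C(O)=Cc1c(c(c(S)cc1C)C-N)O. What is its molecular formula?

C10H13NO2S

Heavy atoms from the SMILES: 10 C, 1 N, 2 O, 1 S.
Implicit hydrogens by atom environment:
  5 × C (aromatic): no H
  2 × C: 1 H each → 2
  2 × O: 1 H each → 2
  1 × C: 3 H
  1 × C: 2 H
  1 × C (aromatic): 1 H
  1 × N: 2 H
  1 × S: 1 H
  Total hydrogens = 13.
Molecular formula: C10H13NO2S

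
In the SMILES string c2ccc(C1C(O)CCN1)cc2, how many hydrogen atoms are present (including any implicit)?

Hydrogens are implicit in SMILES; fill each atom to its normal valence:
  5 × C (aromatic): 1 H each → 5
  2 × C: 2 H each → 4
  2 × C: 1 H each → 2
  1 × C (aromatic): no H
  1 × N: 1 H
  1 × O: 1 H
  Total hydrogens = 13.

13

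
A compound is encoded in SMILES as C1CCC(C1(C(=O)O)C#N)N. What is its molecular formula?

C7H10N2O2

Heavy atoms from the SMILES: 7 C, 2 N, 2 O.
Implicit hydrogens by atom environment:
  3 × C: 2 H each → 6
  3 × C: no H
  1 × C: 1 H
  1 × N: 2 H
  1 × N: no H
  1 × O: 1 H
  1 × O: no H
  Total hydrogens = 10.
Molecular formula: C7H10N2O2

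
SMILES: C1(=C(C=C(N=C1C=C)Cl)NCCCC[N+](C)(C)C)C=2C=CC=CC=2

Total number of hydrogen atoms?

Hydrogens are implicit in SMILES; fill each atom to its normal valence:
  6 × C (aromatic): 1 H each → 6
  5 × C: 2 H each → 10
  5 × C (aromatic): no H
  3 × C: 3 H each → 9
  1 × C: 1 H
  1 × Cl: no H
  1 × N: 1 H
  1 × N (aromatic): no H
  1 × N (charge +1): no H
  Total hydrogens = 27.

27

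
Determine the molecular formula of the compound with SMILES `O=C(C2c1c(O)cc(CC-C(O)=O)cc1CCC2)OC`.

C15H18O5

Heavy atoms from the SMILES: 15 C, 5 O.
Implicit hydrogens by atom environment:
  5 × C: 2 H each → 10
  4 × C (aromatic): no H
  3 × O: no H
  2 × C (aromatic): 1 H each → 2
  2 × C: no H
  2 × O: 1 H each → 2
  1 × C: 3 H
  1 × C: 1 H
  Total hydrogens = 18.
Molecular formula: C15H18O5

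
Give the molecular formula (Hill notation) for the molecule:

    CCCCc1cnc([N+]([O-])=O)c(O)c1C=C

Heavy atoms from the SMILES: 11 C, 2 N, 3 O.
Implicit hydrogens by atom environment:
  4 × C: 2 H each → 8
  4 × C (aromatic): no H
  1 × C: 3 H
  1 × C (aromatic): 1 H
  1 × C: 1 H
  1 × N (aromatic): no H
  1 × N (charge +1): no H
  1 × O: 1 H
  1 × O: no H
  1 × O (charge -1): no H
  Total hydrogens = 14.
Molecular formula: C11H14N2O3

C11H14N2O3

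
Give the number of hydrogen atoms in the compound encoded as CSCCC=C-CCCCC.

Hydrogens are implicit in SMILES; fill each atom to its normal valence:
  6 × C: 2 H each → 12
  2 × C: 3 H each → 6
  2 × C: 1 H each → 2
  1 × S: no H
  Total hydrogens = 20.

20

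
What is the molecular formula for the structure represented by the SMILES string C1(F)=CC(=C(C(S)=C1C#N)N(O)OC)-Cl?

Heavy atoms from the SMILES: 8 C, 1 Cl, 1 F, 2 N, 2 O, 1 S.
Implicit hydrogens by atom environment:
  5 × C (aromatic): no H
  2 × N: no H
  1 × C: 3 H
  1 × C (aromatic): 1 H
  1 × C: no H
  1 × Cl: no H
  1 × F: no H
  1 × O: 1 H
  1 × O: no H
  1 × S: 1 H
  Total hydrogens = 6.
Molecular formula: C8H6ClFN2O2S

C8H6ClFN2O2S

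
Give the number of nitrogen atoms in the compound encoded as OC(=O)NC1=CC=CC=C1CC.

1

The symbol for nitrogen appears 1 time in the SMILES.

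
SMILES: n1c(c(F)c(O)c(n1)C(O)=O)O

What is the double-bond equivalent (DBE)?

5

Molecular formula from the SMILES: C5H3FN2O4.
DoU = (2C + 2 + N − H − X)/2 = (2·5 + 2 + 2 − 3 − 1)/2 = 10/2 = 5.
(Structurally: 1 ring(s) + 4 π bond(s) = 5.)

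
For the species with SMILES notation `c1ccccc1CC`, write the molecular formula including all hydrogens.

Heavy atoms from the SMILES: 8 C.
Implicit hydrogens by atom environment:
  5 × C (aromatic): 1 H each → 5
  1 × C: 3 H
  1 × C: 2 H
  1 × C (aromatic): no H
  Total hydrogens = 10.
Molecular formula: C8H10

C8H10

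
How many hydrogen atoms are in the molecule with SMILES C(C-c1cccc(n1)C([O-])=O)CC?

Hydrogens are implicit in SMILES; fill each atom to its normal valence:
  3 × C: 2 H each → 6
  3 × C (aromatic): 1 H each → 3
  2 × C (aromatic): no H
  1 × C: 3 H
  1 × C: no H
  1 × N (aromatic): no H
  1 × O: no H
  1 × O (charge -1): no H
  Total hydrogens = 12.

12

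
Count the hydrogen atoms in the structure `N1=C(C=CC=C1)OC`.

7

Hydrogens are implicit in SMILES; fill each atom to its normal valence:
  4 × C (aromatic): 1 H each → 4
  1 × C: 3 H
  1 × C (aromatic): no H
  1 × N (aromatic): no H
  1 × O: no H
  Total hydrogens = 7.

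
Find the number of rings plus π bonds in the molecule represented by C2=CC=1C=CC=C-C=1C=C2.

7

Molecular formula from the SMILES: C10H8.
DoU = (2C + 2 + N − H − X)/2 = (2·10 + 2 + 0 − 8 − 0)/2 = 14/2 = 7.
(Structurally: 2 ring(s) + 5 π bond(s) = 7.)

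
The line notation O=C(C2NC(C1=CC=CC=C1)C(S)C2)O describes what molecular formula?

Heavy atoms from the SMILES: 11 C, 1 N, 2 O, 1 S.
Implicit hydrogens by atom environment:
  5 × C (aromatic): 1 H each → 5
  3 × C: 1 H each → 3
  1 × C: 2 H
  1 × C: no H
  1 × C (aromatic): no H
  1 × N: 1 H
  1 × O: 1 H
  1 × O: no H
  1 × S: 1 H
  Total hydrogens = 13.
Molecular formula: C11H13NO2S

C11H13NO2S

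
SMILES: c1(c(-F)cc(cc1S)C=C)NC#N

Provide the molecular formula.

Heavy atoms from the SMILES: 9 C, 1 F, 2 N, 1 S.
Implicit hydrogens by atom environment:
  4 × C (aromatic): no H
  2 × C (aromatic): 1 H each → 2
  1 × C: 2 H
  1 × C: 1 H
  1 × C: no H
  1 × F: no H
  1 × N: 1 H
  1 × N: no H
  1 × S: 1 H
  Total hydrogens = 7.
Molecular formula: C9H7FN2S

C9H7FN2S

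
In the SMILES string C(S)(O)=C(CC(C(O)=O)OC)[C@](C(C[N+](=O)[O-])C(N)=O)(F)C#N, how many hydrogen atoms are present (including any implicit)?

Hydrogens are implicit in SMILES; fill each atom to its normal valence:
  6 × C: no H
  4 × O: no H
  2 × C: 2 H each → 4
  2 × C: 1 H each → 2
  2 × O: 1 H each → 2
  1 × C: 3 H
  1 × F: no H
  1 × N: 2 H
  1 × N: no H
  1 × N (charge +1): no H
  1 × O (charge -1): no H
  1 × S: 1 H
  Total hydrogens = 14.

14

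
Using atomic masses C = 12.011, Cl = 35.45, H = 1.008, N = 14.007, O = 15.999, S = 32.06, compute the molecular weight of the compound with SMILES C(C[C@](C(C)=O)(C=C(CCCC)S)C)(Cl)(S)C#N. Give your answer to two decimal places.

Molecular formula: C13H20ClNOS2.
M = 13×12.011 + 1×35.45 + 20×1.008 + 1×14.007 + 1×15.999 + 2×32.06 = 305.88 g/mol.

305.88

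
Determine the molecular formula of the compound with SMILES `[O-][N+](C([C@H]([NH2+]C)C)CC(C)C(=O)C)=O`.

Heavy atoms from the SMILES: 9 C, 2 N, 3 O.
Implicit hydrogens by atom environment:
  4 × C: 3 H each → 12
  3 × C: 1 H each → 3
  2 × O: no H
  1 × C: 2 H
  1 × C: no H
  1 × N (charge +1): 2 H
  1 × N (charge +1): no H
  1 × O (charge -1): no H
  Total hydrogens = 19.
Net charge +1.
Molecular formula: C9H19N2O3+

C9H19N2O3+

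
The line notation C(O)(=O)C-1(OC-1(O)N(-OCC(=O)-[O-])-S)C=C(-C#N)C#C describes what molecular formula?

C10H7N2O7S-

Heavy atoms from the SMILES: 10 C, 2 N, 7 O, 1 S.
Implicit hydrogens by atom environment:
  7 × C: no H
  4 × O: no H
  2 × C: 1 H each → 2
  2 × N: no H
  2 × O: 1 H each → 2
  1 × C: 2 H
  1 × O (charge -1): no H
  1 × S: 1 H
  Total hydrogens = 7.
Net charge -1.
Molecular formula: C10H7N2O7S-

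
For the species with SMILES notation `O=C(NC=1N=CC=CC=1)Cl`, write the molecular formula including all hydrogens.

C6H5ClN2O

Heavy atoms from the SMILES: 6 C, 1 Cl, 2 N, 1 O.
Implicit hydrogens by atom environment:
  4 × C (aromatic): 1 H each → 4
  1 × C (aromatic): no H
  1 × C: no H
  1 × Cl: no H
  1 × N: 1 H
  1 × N (aromatic): no H
  1 × O: no H
  Total hydrogens = 5.
Molecular formula: C6H5ClN2O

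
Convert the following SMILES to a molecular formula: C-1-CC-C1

Heavy atoms from the SMILES: 4 C.
Implicit hydrogens by atom environment:
  4 × C: 2 H each → 8
  Total hydrogens = 8.
Molecular formula: C4H8

C4H8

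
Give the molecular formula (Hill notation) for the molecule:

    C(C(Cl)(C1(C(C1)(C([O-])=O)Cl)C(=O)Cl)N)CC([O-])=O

Heavy atoms from the SMILES: 9 C, 3 Cl, 1 N, 5 O.
Implicit hydrogens by atom environment:
  6 × C: no H
  3 × C: 2 H each → 6
  3 × Cl: no H
  3 × O: no H
  2 × O (charge -1): no H
  1 × N: 2 H
  Total hydrogens = 8.
Net charge -2.
Molecular formula: [C9H8Cl3NO5]2-

[C9H8Cl3NO5]2-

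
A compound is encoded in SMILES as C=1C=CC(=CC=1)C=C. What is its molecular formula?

C8H8

Heavy atoms from the SMILES: 8 C.
Implicit hydrogens by atom environment:
  5 × C (aromatic): 1 H each → 5
  1 × C: 2 H
  1 × C: 1 H
  1 × C (aromatic): no H
  Total hydrogens = 8.
Molecular formula: C8H8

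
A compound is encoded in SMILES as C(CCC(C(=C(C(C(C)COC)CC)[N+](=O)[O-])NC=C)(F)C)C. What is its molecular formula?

Heavy atoms from the SMILES: 17 C, 1 F, 2 N, 3 O.
Implicit hydrogens by atom environment:
  6 × C: 2 H each → 12
  5 × C: 3 H each → 15
  3 × C: 1 H each → 3
  3 × C: no H
  2 × O: no H
  1 × F: no H
  1 × N: 1 H
  1 × N (charge +1): no H
  1 × O (charge -1): no H
  Total hydrogens = 31.
Molecular formula: C17H31FN2O3

C17H31FN2O3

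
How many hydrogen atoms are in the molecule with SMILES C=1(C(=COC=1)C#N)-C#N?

2

Hydrogens are implicit in SMILES; fill each atom to its normal valence:
  2 × C (aromatic): 1 H each → 2
  2 × C (aromatic): no H
  2 × C: no H
  2 × N: no H
  1 × O (aromatic): no H
  Total hydrogens = 2.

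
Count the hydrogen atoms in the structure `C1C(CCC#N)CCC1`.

Hydrogens are implicit in SMILES; fill each atom to its normal valence:
  6 × C: 2 H each → 12
  1 × C: 1 H
  1 × C: no H
  1 × N: no H
  Total hydrogens = 13.

13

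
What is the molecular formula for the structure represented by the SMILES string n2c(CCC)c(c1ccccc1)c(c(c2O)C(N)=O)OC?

Heavy atoms from the SMILES: 16 C, 2 N, 3 O.
Implicit hydrogens by atom environment:
  6 × C (aromatic): no H
  5 × C (aromatic): 1 H each → 5
  2 × C: 3 H each → 6
  2 × C: 2 H each → 4
  2 × O: no H
  1 × C: no H
  1 × N: 2 H
  1 × N (aromatic): no H
  1 × O: 1 H
  Total hydrogens = 18.
Molecular formula: C16H18N2O3

C16H18N2O3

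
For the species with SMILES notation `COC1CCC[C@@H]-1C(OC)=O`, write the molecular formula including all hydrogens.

C8H14O3

Heavy atoms from the SMILES: 8 C, 3 O.
Implicit hydrogens by atom environment:
  3 × C: 2 H each → 6
  3 × O: no H
  2 × C: 3 H each → 6
  2 × C: 1 H each → 2
  1 × C: no H
  Total hydrogens = 14.
Molecular formula: C8H14O3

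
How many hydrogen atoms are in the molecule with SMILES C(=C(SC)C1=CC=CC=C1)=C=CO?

Hydrogens are implicit in SMILES; fill each atom to its normal valence:
  5 × C (aromatic): 1 H each → 5
  3 × C: no H
  1 × C: 3 H
  1 × C: 1 H
  1 × C (aromatic): no H
  1 × O: 1 H
  1 × S: no H
  Total hydrogens = 10.

10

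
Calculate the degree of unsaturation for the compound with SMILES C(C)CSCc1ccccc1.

Molecular formula from the SMILES: C10H14S.
DoU = (2C + 2 + N − H − X)/2 = (2·10 + 2 + 0 − 14 − 0)/2 = 8/2 = 4.
(Structurally: 1 ring(s) + 3 π bond(s) = 4.)

4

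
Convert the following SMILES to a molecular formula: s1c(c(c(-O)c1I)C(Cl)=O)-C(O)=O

Heavy atoms from the SMILES: 6 C, 1 Cl, 1 I, 4 O, 1 S.
Implicit hydrogens by atom environment:
  4 × C (aromatic): no H
  2 × C: no H
  2 × O: 1 H each → 2
  2 × O: no H
  1 × Cl: no H
  1 × I: no H
  1 × S (aromatic): no H
  Total hydrogens = 2.
Molecular formula: C6H2ClIO4S

C6H2ClIO4S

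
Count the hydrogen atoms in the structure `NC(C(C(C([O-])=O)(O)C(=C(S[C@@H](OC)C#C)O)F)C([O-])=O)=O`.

Hydrogens are implicit in SMILES; fill each atom to its normal valence:
  7 × C: no H
  4 × O: no H
  3 × C: 1 H each → 3
  2 × O: 1 H each → 2
  2 × O (charge -1): no H
  1 × C: 3 H
  1 × F: no H
  1 × N: 2 H
  1 × S: no H
  Total hydrogens = 10.

10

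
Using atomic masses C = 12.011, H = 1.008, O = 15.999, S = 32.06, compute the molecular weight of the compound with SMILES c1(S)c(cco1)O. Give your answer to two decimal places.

116.13

Molecular formula: C4H4O2S.
M = 4×12.011 + 4×1.008 + 2×15.999 + 1×32.06 = 116.13 g/mol.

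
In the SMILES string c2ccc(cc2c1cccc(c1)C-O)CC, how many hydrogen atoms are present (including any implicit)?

Hydrogens are implicit in SMILES; fill each atom to its normal valence:
  8 × C (aromatic): 1 H each → 8
  4 × C (aromatic): no H
  2 × C: 2 H each → 4
  1 × C: 3 H
  1 × O: 1 H
  Total hydrogens = 16.

16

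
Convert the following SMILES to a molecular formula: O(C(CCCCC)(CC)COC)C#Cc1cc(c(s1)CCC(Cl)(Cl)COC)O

C21H32Cl2O4S

Heavy atoms from the SMILES: 21 C, 2 Cl, 4 O, 1 S.
Implicit hydrogens by atom environment:
  9 × C: 2 H each → 18
  4 × C: 3 H each → 12
  4 × C: no H
  3 × C (aromatic): no H
  3 × O: no H
  2 × Cl: no H
  1 × C (aromatic): 1 H
  1 × O: 1 H
  1 × S (aromatic): no H
  Total hydrogens = 32.
Molecular formula: C21H32Cl2O4S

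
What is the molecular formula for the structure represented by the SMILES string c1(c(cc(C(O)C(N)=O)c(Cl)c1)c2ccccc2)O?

C14H12ClNO3

Heavy atoms from the SMILES: 14 C, 1 Cl, 1 N, 3 O.
Implicit hydrogens by atom environment:
  7 × C (aromatic): 1 H each → 7
  5 × C (aromatic): no H
  2 × O: 1 H each → 2
  1 × C: 1 H
  1 × C: no H
  1 × Cl: no H
  1 × N: 2 H
  1 × O: no H
  Total hydrogens = 12.
Molecular formula: C14H12ClNO3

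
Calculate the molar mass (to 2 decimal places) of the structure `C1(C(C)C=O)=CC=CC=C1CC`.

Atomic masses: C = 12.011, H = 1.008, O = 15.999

162.23

Molecular formula: C11H14O.
M = 11×12.011 + 14×1.008 + 1×15.999 = 162.23 g/mol.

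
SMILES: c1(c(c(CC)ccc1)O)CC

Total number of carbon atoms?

The symbol for carbon appears 10 times in the SMILES. Lowercase c denotes aromatic carbon and counts toward C.

10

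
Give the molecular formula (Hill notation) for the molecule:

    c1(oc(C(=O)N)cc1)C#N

C6H4N2O2

Heavy atoms from the SMILES: 6 C, 2 N, 2 O.
Implicit hydrogens by atom environment:
  2 × C (aromatic): 1 H each → 2
  2 × C (aromatic): no H
  2 × C: no H
  1 × N: 2 H
  1 × N: no H
  1 × O (aromatic): no H
  1 × O: no H
  Total hydrogens = 4.
Molecular formula: C6H4N2O2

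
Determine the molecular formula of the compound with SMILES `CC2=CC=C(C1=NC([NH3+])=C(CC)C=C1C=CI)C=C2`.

C16H18IN2+

Heavy atoms from the SMILES: 16 C, 1 I, 2 N.
Implicit hydrogens by atom environment:
  6 × C (aromatic): no H
  5 × C (aromatic): 1 H each → 5
  2 × C: 3 H each → 6
  2 × C: 1 H each → 2
  1 × C: 2 H
  1 × I: no H
  1 × N (charge +1): 3 H
  1 × N (aromatic): no H
  Total hydrogens = 18.
Net charge +1.
Molecular formula: C16H18IN2+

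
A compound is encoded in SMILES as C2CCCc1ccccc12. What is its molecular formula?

C10H12

Heavy atoms from the SMILES: 10 C.
Implicit hydrogens by atom environment:
  4 × C: 2 H each → 8
  4 × C (aromatic): 1 H each → 4
  2 × C (aromatic): no H
  Total hydrogens = 12.
Molecular formula: C10H12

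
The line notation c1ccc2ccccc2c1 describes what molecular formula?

C10H8

Heavy atoms from the SMILES: 10 C.
Implicit hydrogens by atom environment:
  8 × C (aromatic): 1 H each → 8
  2 × C (aromatic): no H
  Total hydrogens = 8.
Molecular formula: C10H8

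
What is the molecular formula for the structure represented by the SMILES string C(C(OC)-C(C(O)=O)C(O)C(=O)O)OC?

Heavy atoms from the SMILES: 8 C, 7 O.
Implicit hydrogens by atom environment:
  4 × O: no H
  3 × C: 1 H each → 3
  3 × O: 1 H each → 3
  2 × C: 3 H each → 6
  2 × C: no H
  1 × C: 2 H
  Total hydrogens = 14.
Molecular formula: C8H14O7

C8H14O7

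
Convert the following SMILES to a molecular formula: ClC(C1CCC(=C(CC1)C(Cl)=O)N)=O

Heavy atoms from the SMILES: 9 C, 2 Cl, 1 N, 2 O.
Implicit hydrogens by atom environment:
  4 × C: 2 H each → 8
  4 × C: no H
  2 × Cl: no H
  2 × O: no H
  1 × C: 1 H
  1 × N: 2 H
  Total hydrogens = 11.
Molecular formula: C9H11Cl2NO2

C9H11Cl2NO2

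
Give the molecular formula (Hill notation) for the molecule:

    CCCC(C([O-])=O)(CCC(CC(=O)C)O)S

C11H19O4S-

Heavy atoms from the SMILES: 11 C, 4 O, 1 S.
Implicit hydrogens by atom environment:
  5 × C: 2 H each → 10
  3 × C: no H
  2 × C: 3 H each → 6
  2 × O: no H
  1 × C: 1 H
  1 × O: 1 H
  1 × O (charge -1): no H
  1 × S: 1 H
  Total hydrogens = 19.
Net charge -1.
Molecular formula: C11H19O4S-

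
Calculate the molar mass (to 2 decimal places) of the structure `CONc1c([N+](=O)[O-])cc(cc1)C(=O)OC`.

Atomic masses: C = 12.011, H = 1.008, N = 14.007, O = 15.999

226.19

Molecular formula: C9H10N2O5.
M = 9×12.011 + 10×1.008 + 2×14.007 + 5×15.999 = 226.19 g/mol.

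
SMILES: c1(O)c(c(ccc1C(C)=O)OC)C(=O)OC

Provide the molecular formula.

Heavy atoms from the SMILES: 11 C, 5 O.
Implicit hydrogens by atom environment:
  4 × C (aromatic): no H
  4 × O: no H
  3 × C: 3 H each → 9
  2 × C (aromatic): 1 H each → 2
  2 × C: no H
  1 × O: 1 H
  Total hydrogens = 12.
Molecular formula: C11H12O5

C11H12O5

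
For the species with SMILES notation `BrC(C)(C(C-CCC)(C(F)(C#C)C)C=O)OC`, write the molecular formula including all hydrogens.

C13H20BrFO2

Heavy atoms from the SMILES: 1 Br, 13 C, 1 F, 2 O.
Implicit hydrogens by atom environment:
  4 × C: 3 H each → 12
  4 × C: no H
  3 × C: 2 H each → 6
  2 × C: 1 H each → 2
  2 × O: no H
  1 × Br: no H
  1 × F: no H
  Total hydrogens = 20.
Molecular formula: C13H20BrFO2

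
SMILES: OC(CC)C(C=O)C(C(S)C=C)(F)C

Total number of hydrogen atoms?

Hydrogens are implicit in SMILES; fill each atom to its normal valence:
  5 × C: 1 H each → 5
  2 × C: 3 H each → 6
  2 × C: 2 H each → 4
  1 × C: no H
  1 × F: no H
  1 × O: 1 H
  1 × O: no H
  1 × S: 1 H
  Total hydrogens = 17.

17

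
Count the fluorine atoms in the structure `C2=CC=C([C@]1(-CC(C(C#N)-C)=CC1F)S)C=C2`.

1

The symbol for fluorine appears 1 time in the SMILES.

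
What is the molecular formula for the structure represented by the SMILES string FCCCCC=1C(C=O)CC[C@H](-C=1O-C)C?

Heavy atoms from the SMILES: 13 C, 1 F, 2 O.
Implicit hydrogens by atom environment:
  6 × C: 2 H each → 12
  3 × C: 1 H each → 3
  2 × C: 3 H each → 6
  2 × C: no H
  2 × O: no H
  1 × F: no H
  Total hydrogens = 21.
Molecular formula: C13H21FO2

C13H21FO2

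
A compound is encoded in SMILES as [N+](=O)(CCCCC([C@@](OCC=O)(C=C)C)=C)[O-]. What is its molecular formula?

Heavy atoms from the SMILES: 12 C, 1 N, 4 O.
Implicit hydrogens by atom environment:
  7 × C: 2 H each → 14
  3 × O: no H
  2 × C: 1 H each → 2
  2 × C: no H
  1 × C: 3 H
  1 × N (charge +1): no H
  1 × O (charge -1): no H
  Total hydrogens = 19.
Molecular formula: C12H19NO4

C12H19NO4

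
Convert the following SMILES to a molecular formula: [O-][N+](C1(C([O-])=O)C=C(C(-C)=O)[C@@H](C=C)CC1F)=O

Heavy atoms from the SMILES: 11 C, 1 F, 1 N, 5 O.
Implicit hydrogens by atom environment:
  4 × C: 1 H each → 4
  4 × C: no H
  3 × O: no H
  2 × C: 2 H each → 4
  2 × O (charge -1): no H
  1 × C: 3 H
  1 × F: no H
  1 × N (charge +1): no H
  Total hydrogens = 11.
Net charge -1.
Molecular formula: C11H11FNO5-

C11H11FNO5-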